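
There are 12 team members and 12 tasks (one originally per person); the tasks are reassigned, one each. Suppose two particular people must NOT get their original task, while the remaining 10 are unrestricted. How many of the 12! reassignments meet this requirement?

402796800

Inclusion-exclusion on the 2 forbidden self-matches:
Σ_{j=0}^{2} (-1)^j C(2,j)(12-j)!
= C(2,0)·12! - C(2,1)·11! + C(2,2)·10!
= 479001600 - 79833600 + 3628800
= 402796800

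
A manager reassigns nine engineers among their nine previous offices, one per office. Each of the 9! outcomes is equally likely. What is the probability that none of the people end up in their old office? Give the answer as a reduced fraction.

16687/45360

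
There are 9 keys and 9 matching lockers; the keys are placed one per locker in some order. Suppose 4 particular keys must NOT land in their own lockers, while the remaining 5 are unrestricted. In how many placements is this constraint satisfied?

229080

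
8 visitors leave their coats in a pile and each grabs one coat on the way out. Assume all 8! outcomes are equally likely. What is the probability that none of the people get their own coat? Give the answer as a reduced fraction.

2119/5760

Favorable outcomes: !8 = 14833.
Total outcomes: 8! = 40320.
Probability = 14833/40320 = 2119/5760.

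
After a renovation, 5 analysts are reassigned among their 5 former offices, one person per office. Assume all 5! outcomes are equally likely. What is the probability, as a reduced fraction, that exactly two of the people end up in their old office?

1/6

Favorable outcomes: C(5,2)·!3 = 10·2 = 20.
Total outcomes: 5! = 120.
Probability = 20/120 = 1/6.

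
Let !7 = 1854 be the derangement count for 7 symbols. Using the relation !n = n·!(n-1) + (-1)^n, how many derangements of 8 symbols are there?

14833

!8 = 8·1854 + 1 = 14833.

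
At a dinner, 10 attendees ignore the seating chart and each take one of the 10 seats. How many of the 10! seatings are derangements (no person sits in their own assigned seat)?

1334961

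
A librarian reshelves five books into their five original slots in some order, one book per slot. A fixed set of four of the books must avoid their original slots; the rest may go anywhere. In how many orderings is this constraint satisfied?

Let A_j be the event that the j-th constrained one is fixed. By inclusion-exclusion over the 4 events:
Σ_{j=0}^{4} (-1)^j C(4,j)(5-j)!
= C(4,0)·5! - C(4,1)·4! + C(4,2)·3! - C(4,3)·2! + C(4,4)·1!
= 120 - 96 + 36 - 8 + 1
= 53

53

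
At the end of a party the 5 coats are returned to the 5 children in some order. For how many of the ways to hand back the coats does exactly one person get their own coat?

45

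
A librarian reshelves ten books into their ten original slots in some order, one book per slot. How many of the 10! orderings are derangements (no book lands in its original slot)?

The subfactorial !10 = [10!/e] (nearest integer).
10! = 3628800, and 3628800/e ≈ 1334960.92, so !10 = 1334961.

1334961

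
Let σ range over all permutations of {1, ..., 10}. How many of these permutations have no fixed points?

The subfactorial !10 = [10!/e] (nearest integer).
10! = 3628800, and 3628800/e ≈ 1334960.92, so !10 = 1334961.

1334961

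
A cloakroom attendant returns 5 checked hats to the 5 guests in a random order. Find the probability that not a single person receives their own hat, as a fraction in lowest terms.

11/30

Favorable outcomes: !5 = 44.
Total outcomes: 5! = 120.
Probability = 44/120 = 11/30.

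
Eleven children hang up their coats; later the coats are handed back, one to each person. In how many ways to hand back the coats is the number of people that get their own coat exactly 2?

Choose which 2 of the 11 are fixed: C(11,2) = 55.
The other 9 form a derangement: !9 = 133496.
Total: 55 × 133496 = 7342280.

7342280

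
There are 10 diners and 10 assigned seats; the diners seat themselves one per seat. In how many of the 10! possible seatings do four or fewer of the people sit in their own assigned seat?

3615536

# with exactly i fixed is C(10,i)·!(10-i); sum over i=0..4:
  i=0: C(10,0)·!10 = 1·1334961 = 1334961
  i=1: C(10,1)·!9 = 10·133496 = 1334960
  i=2: C(10,2)·!8 = 45·14833 = 667485
  i=3: C(10,3)·!7 = 120·1854 = 222480
  i=4: C(10,4)·!6 = 210·265 = 55650
Total = 3615536.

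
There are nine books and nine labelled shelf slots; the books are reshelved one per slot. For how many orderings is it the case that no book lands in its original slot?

133496

By inclusion-exclusion, !9 = Σ (-1)^k · 9!/k! for k=0..9
= 9! - 9!/1! + 9!/2! - 9!/3! + 9!/4! - 9!/5! + 9!/6! - 9!/7! + 9!/8! - 9!/9!
= 362880 - 362880 + 181440 - 60480 + 15120 - 3024 + 504 - 72 + 9 - 1
= 133496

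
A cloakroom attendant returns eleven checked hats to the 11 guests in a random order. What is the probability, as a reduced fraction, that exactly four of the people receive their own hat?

103/6720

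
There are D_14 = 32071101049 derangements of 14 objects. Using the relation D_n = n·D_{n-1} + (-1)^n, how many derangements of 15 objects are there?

481066515734

D_15 = 15·32071101049 - 1 = 481066515734.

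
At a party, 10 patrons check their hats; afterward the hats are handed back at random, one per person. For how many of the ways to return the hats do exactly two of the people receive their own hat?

667485

Pick the 2 fixed positions: C(10,2) = 45 ways.
The other 8 form a derangement: !8 = 14833.
Total: 45 × 14833 = 667485.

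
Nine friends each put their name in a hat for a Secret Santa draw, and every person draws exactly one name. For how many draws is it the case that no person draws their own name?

133496

Use !n = (n-1)(!(n-1) + !(n-2)).
!9 = 8·(14833 + 1854) = 8·16687 = 133496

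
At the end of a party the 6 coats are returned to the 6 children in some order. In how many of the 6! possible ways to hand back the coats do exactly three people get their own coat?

40

Choose which 3 of the 6 are fixed: C(6,3) = 20.
The other 3 form a derangement: !3 = 2.
Total: 20 × 2 = 40.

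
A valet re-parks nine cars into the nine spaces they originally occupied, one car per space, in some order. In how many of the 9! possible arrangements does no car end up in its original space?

133496

Use !n = n·!(n-1) + (-1)^n.
!9 = 9·14833 - 1 = 133496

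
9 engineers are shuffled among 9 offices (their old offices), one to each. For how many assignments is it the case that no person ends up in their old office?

!9 = 9! · Σ_{k=0}^{9} (-1)^k/k!
= 9! - 9!/1! + 9!/2! - 9!/3! + 9!/4! - 9!/5! + 9!/6! - 9!/7! + 9!/8! - 9!/9!
= 362880 - 362880 + 181440 - 60480 + 15120 - 3024 + 504 - 72 + 9 - 1
= 133496

133496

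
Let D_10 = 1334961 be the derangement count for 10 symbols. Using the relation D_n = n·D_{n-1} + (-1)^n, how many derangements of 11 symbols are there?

14684570

D_11 = 11·1334961 - 1 = 14684570.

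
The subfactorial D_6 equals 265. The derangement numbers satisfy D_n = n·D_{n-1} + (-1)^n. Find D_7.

D_7 = 7·265 - 1 = 1854.

1854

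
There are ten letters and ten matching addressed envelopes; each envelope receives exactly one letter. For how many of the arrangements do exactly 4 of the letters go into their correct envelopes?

Pick the 4 fixed positions: C(10,4) = 210 ways.
The other 6 form a derangement: !6 = 265.
Total: 210 × 265 = 55650.

55650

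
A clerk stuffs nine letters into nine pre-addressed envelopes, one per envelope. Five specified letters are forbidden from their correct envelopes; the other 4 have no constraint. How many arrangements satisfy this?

Inclusion-exclusion on the 5 forbidden self-matches:
Σ_{j=0}^{5} (-1)^j C(5,j)(9-j)!
= C(5,0)·9! - C(5,1)·8! + C(5,2)·7! - C(5,3)·6! + C(5,4)·5! - C(5,5)·4!
= 362880 - 201600 + 50400 - 7200 + 600 - 24
= 205056

205056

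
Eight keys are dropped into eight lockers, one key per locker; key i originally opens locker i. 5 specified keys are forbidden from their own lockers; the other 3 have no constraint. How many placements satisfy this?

Let A_j be the event that the j-th constrained one is fixed. By inclusion-exclusion over the 5 events:
Σ_{j=0}^{5} (-1)^j C(5,j)(8-j)!
= C(5,0)·8! - C(5,1)·7! + C(5,2)·6! - C(5,3)·5! + C(5,4)·4! - C(5,5)·3!
= 40320 - 25200 + 7200 - 1200 + 120 - 6
= 21234

21234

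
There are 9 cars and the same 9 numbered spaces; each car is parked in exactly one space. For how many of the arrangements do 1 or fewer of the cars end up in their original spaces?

266993

Sum C(9,i)·!(9-i) for i = 0..1:
  i=0: C(9,0)·!9 = 1·133496 = 133496
  i=1: C(9,1)·!8 = 9·14833 = 133497
Total = 266993.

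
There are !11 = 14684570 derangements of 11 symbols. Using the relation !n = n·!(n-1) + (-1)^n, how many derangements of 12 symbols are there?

!12 = 12·14684570 + 1 = 176214841.

176214841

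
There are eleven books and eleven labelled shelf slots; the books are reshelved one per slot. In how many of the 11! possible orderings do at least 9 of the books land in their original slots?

Sum C(11,i)·!(11-i) for i = 9..11:
  i=9: C(11,9)·!2 = 55·1 = 55
  i=10: C(11,10)·!1 = 11·0 = 0
  i=11: C(11,11)·!0 = 1·1 = 1
Total = 56.

56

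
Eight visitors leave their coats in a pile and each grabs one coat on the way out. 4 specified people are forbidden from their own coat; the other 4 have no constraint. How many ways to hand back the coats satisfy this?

Let A_j be the event that the j-th constrained one is fixed. By inclusion-exclusion over the 4 events:
Σ_{j=0}^{4} (-1)^j C(4,j)(8-j)!
= C(4,0)·8! - C(4,1)·7! + C(4,2)·6! - C(4,3)·5! + C(4,4)·4!
= 40320 - 20160 + 4320 - 480 + 24
= 24024

24024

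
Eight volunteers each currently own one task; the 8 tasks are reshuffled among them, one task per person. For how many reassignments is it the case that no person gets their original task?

The number of derangements of 8 is !8 = Σ_{k=0}^{8} (-1)^k·8!/k!
= 8! - 8!/1! + 8!/2! - 8!/3! + 8!/4! - 8!/5! + 8!/6! - 8!/7! + 8!/8!
= 40320 - 40320 + 20160 - 6720 + 1680 - 336 + 56 - 8 + 1
= 14833

14833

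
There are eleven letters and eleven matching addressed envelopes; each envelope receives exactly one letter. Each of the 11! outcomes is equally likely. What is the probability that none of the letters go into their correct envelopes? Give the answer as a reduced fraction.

Favorable outcomes: !11 = 14684570.
Total outcomes: 11! = 39916800.
Probability = 14684570/39916800 = 1468457/3991680.

1468457/3991680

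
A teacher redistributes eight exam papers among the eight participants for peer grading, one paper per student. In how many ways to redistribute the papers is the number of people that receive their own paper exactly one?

Choose which one of the 8 is fixed: C(8,1) = 8.
The other 7 form a derangement: !7 = 1854.
Total: 8 × 1854 = 14832.

14832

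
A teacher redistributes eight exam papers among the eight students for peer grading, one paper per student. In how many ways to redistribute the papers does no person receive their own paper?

14833

The subfactorial !8 = [8!/e] (nearest integer).
8! = 40320, and 40320/e ≈ 14832.90, so !8 = 14833.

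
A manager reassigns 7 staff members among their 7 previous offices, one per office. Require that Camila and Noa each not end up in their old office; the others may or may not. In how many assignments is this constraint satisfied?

Let A_j be the event that the j-th constrained one is fixed. By inclusion-exclusion over the 2 events:
Σ_{j=0}^{2} (-1)^j C(2,j)(7-j)!
= C(2,0)·7! - C(2,1)·6! + C(2,2)·5!
= 5040 - 1440 + 120
= 3720

3720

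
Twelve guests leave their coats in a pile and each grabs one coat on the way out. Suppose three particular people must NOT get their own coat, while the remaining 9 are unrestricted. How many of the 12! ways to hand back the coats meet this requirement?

Let A_j be the event that the j-th constrained one is fixed. By inclusion-exclusion over the 3 events:
Σ_{j=0}^{3} (-1)^j C(3,j)(12-j)!
= C(3,0)·12! - C(3,1)·11! + C(3,2)·10! - C(3,3)·9!
= 479001600 - 119750400 + 10886400 - 362880
= 369774720

369774720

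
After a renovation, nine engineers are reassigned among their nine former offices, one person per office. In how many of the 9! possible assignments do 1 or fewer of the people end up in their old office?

266993

# with exactly i fixed is C(9,i)·!(9-i); sum over i=0..1:
  i=0: C(9,0)·!9 = 1·133496 = 133496
  i=1: C(9,1)·!8 = 9·14833 = 133497
Total = 266993.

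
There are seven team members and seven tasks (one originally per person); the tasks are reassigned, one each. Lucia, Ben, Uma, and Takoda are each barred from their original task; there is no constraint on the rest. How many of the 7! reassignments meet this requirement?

Inclusion-exclusion on the 4 forbidden self-matches:
Σ_{j=0}^{4} (-1)^j C(4,j)(7-j)!
= C(4,0)·7! - C(4,1)·6! + C(4,2)·5! - C(4,3)·4! + C(4,4)·3!
= 5040 - 2880 + 720 - 96 + 6
= 2790

2790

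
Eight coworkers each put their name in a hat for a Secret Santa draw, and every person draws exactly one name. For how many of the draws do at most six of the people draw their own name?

40319

# with exactly i fixed is C(8,i)·!(8-i); sum over i=0..6:
  i=0: C(8,0)·!8 = 1·14833 = 14833
  i=1: C(8,1)·!7 = 8·1854 = 14832
  i=2: C(8,2)·!6 = 28·265 = 7420
  i=3: C(8,3)·!5 = 56·44 = 2464
  i=4: C(8,4)·!4 = 70·9 = 630
  i=5: C(8,5)·!3 = 56·2 = 112
  i=6: C(8,6)·!2 = 28·1 = 28
Total = 40319.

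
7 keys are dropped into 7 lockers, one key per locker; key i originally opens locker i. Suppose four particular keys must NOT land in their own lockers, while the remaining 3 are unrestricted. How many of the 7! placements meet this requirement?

2790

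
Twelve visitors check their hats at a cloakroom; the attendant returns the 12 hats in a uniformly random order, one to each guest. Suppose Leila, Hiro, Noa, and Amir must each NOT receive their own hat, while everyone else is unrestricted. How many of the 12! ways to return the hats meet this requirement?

339696000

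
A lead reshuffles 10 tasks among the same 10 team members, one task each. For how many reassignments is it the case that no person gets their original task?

Use !n = n·!(n-1) + (-1)^n.
!10 = 10·133496 + 1 = 1334961

1334961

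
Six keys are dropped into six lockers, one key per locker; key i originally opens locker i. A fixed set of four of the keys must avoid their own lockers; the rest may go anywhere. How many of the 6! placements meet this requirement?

362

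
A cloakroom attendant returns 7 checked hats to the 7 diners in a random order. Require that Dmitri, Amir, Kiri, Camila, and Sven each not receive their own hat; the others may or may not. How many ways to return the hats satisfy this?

Inclusion-exclusion on the 5 forbidden self-matches:
Σ_{j=0}^{5} (-1)^j C(5,j)(7-j)!
= C(5,0)·7! - C(5,1)·6! + C(5,2)·5! - C(5,3)·4! + C(5,4)·3! - C(5,5)·2!
= 5040 - 3600 + 1200 - 240 + 30 - 2
= 2428

2428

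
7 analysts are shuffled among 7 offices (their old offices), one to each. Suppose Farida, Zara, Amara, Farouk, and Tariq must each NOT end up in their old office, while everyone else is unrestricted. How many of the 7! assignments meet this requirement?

2428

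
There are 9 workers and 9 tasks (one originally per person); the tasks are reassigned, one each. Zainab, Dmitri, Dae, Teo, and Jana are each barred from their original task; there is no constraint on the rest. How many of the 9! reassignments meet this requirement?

205056

Inclusion-exclusion on the 5 forbidden self-matches:
Σ_{j=0}^{5} (-1)^j C(5,j)(9-j)!
= C(5,0)·9! - C(5,1)·8! + C(5,2)·7! - C(5,3)·6! + C(5,4)·5! - C(5,5)·4!
= 362880 - 201600 + 50400 - 7200 + 600 - 24
= 205056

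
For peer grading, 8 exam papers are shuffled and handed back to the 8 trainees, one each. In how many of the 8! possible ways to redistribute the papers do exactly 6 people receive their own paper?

Choose which 6 of the 8 are fixed: C(8,6) = 28.
The other 2 form a derangement: !2 = 1.
Total: 28 × 1 = 28.

28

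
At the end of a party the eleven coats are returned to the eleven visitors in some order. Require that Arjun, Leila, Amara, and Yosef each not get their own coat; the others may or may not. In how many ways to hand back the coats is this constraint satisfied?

Let A_j be the event that the j-th constrained one is fixed. By inclusion-exclusion over the 4 events:
Σ_{j=0}^{4} (-1)^j C(4,j)(11-j)!
= C(4,0)·11! - C(4,1)·10! + C(4,2)·9! - C(4,3)·8! + C(4,4)·7!
= 39916800 - 14515200 + 2177280 - 161280 + 5040
= 27422640

27422640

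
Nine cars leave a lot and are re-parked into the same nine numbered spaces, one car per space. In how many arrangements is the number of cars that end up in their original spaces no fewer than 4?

6883

Sum C(9,i)·!(9-i) for i = 4..9:
  i=4: C(9,4)·!5 = 126·44 = 5544
  i=5: C(9,5)·!4 = 126·9 = 1134
  i=6: C(9,6)·!3 = 84·2 = 168
  i=7: C(9,7)·!2 = 36·1 = 36
  i=8: C(9,8)·!1 = 9·0 = 0
  i=9: C(9,9)·!0 = 1·1 = 1
Total = 6883.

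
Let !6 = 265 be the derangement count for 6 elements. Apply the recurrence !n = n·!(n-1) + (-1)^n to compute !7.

1854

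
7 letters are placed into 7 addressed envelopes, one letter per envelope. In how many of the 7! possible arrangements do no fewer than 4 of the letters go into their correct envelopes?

92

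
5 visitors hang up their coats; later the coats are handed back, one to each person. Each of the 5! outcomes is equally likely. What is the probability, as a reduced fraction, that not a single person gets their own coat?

11/30

Favorable outcomes: !5 = 44.
Total outcomes: 5! = 120.
Probability = 44/120 = 11/30.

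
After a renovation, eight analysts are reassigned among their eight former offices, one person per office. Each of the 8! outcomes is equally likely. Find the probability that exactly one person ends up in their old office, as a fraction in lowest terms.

103/280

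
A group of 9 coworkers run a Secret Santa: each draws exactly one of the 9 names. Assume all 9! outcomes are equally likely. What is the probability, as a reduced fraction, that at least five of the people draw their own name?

1339/362880

Favorable outcomes: Σ_{i≥5} C(9,i)·!(9-i) = 126·9 + 84·2 + 36·1 + 9·0 + 1·1 = 1339.
Total outcomes: 9! = 362880.
Probability = 1339/362880 = 1339/362880.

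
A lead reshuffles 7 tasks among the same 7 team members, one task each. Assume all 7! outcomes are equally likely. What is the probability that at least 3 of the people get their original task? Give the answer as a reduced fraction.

Favorable outcomes: Σ_{i≥3} C(7,i)·!(7-i) = 35·9 + 35·2 + 21·1 + 7·0 + 1·1 = 407.
Total outcomes: 7! = 5040.
Probability = 407/5040 = 407/5040.

407/5040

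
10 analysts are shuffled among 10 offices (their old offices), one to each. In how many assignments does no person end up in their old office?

1334961

!10 = 10! · Σ_{k=0}^{10} (-1)^k/k!
= 10! - 10!/1! + 10!/2! - 10!/3! + 10!/4! - 10!/5! + 10!/6! - 10!/7! + 10!/8! - 10!/9! + 10!/10!
= 3628800 - 3628800 + 1814400 - 604800 + 151200 - 30240 + 5040 - 720 + 90 - 10 + 1
= 1334961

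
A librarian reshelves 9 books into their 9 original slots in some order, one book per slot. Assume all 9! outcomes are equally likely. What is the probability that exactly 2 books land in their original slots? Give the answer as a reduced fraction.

103/560

Favorable outcomes: C(9,2)·!7 = 36·1854 = 66744.
Total outcomes: 9! = 362880.
Probability = 66744/362880 = 103/560.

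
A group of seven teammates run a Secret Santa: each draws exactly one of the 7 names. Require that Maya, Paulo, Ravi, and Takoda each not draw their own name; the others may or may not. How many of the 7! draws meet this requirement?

Let A_j be the event that the j-th constrained one is fixed. By inclusion-exclusion over the 4 events:
Σ_{j=0}^{4} (-1)^j C(4,j)(7-j)!
= C(4,0)·7! - C(4,1)·6! + C(4,2)·5! - C(4,3)·4! + C(4,4)·3!
= 5040 - 2880 + 720 - 96 + 6
= 2790

2790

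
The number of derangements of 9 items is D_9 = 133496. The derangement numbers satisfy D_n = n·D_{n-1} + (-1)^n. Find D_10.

1334961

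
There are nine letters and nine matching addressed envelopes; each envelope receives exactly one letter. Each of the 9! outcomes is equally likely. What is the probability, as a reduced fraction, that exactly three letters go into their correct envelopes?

53/864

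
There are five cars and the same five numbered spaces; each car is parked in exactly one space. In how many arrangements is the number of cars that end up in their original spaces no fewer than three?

# with exactly i fixed is C(5,i)·!(5-i); sum over i=3..5:
  i=3: C(5,3)·!2 = 10·1 = 10
  i=4: C(5,4)·!1 = 5·0 = 0
  i=5: C(5,5)·!0 = 1·1 = 1
Total = 11.

11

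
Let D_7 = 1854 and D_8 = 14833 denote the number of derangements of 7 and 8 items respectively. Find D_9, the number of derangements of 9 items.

133496

D_9 = (9-1)·(D_8 + D_7) = 8·(14833 + 1854) = 8·16687 = 133496.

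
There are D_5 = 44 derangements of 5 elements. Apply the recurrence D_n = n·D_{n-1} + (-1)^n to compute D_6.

265

D_6 = 6·44 + 1 = 265.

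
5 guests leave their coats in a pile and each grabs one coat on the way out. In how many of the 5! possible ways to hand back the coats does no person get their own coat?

!5 = 5! · Σ_{k=0}^{5} (-1)^k/k!
= 5! - 5!/1! + 5!/2! - 5!/3! + 5!/4! - 5!/5!
= 120 - 120 + 60 - 20 + 5 - 1
= 44

44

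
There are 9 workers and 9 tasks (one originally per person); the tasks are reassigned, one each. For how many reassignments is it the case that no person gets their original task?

133496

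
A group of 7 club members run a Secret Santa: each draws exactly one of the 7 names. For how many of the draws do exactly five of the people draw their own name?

21

Choose which 5 of the 7 are fixed: C(7,5) = 21.
The remaining 2 must be deranged: !2 = 1.
Total: 21 × 1 = 21.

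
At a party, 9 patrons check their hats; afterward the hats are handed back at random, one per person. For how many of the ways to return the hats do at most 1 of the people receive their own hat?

266993

# with exactly i fixed is C(9,i)·!(9-i); sum over i=0..1:
  i=0: C(9,0)·!9 = 1·133496 = 133496
  i=1: C(9,1)·!8 = 9·14833 = 133497
Total = 266993.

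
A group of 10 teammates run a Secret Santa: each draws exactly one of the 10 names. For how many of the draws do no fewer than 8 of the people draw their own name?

46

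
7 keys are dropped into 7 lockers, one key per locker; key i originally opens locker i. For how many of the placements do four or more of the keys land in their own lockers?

# with exactly i fixed is C(7,i)·!(7-i); sum over i=4..7:
  i=4: C(7,4)·!3 = 35·2 = 70
  i=5: C(7,5)·!2 = 21·1 = 21
  i=6: C(7,6)·!1 = 7·0 = 0
  i=7: C(7,7)·!0 = 1·1 = 1
Total = 92.

92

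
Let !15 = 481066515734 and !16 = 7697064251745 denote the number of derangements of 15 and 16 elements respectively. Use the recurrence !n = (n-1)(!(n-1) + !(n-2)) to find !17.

130850092279664

!17 = (17-1)·(!16 + !15) = 16·(7697064251745 + 481066515734) = 16·8178130767479 = 130850092279664.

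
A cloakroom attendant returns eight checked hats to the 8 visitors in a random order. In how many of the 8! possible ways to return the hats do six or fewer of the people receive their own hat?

# with exactly i fixed is C(8,i)·!(8-i); sum over i=0..6:
  i=0: C(8,0)·!8 = 1·14833 = 14833
  i=1: C(8,1)·!7 = 8·1854 = 14832
  i=2: C(8,2)·!6 = 28·265 = 7420
  i=3: C(8,3)·!5 = 56·44 = 2464
  i=4: C(8,4)·!4 = 70·9 = 630
  i=5: C(8,5)·!3 = 56·2 = 112
  i=6: C(8,6)·!2 = 28·1 = 28
Total = 40319.

40319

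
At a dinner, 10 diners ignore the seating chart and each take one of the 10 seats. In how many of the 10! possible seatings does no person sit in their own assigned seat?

1334961

!10 is the nearest integer to 10!/e.
10! = 3628800, and 3628800/e ≈ 1334960.92, so !10 = 1334961.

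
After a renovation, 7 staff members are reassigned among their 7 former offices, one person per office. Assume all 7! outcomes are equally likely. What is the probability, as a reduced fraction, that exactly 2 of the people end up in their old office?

11/60

Favorable outcomes: C(7,2)·!5 = 21·44 = 924.
Total outcomes: 7! = 5040.
Probability = 924/5040 = 11/60.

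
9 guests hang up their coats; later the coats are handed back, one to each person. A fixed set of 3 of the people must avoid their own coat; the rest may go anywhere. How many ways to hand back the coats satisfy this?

256320

Let A_j be the event that the j-th constrained one is fixed. By inclusion-exclusion over the 3 events:
Σ_{j=0}^{3} (-1)^j C(3,j)(9-j)!
= C(3,0)·9! - C(3,1)·8! + C(3,2)·7! - C(3,3)·6!
= 362880 - 120960 + 15120 - 720
= 256320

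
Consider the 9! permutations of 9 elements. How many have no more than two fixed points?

# with exactly i fixed is C(9,i)·!(9-i); sum over i=0..2:
  i=0: C(9,0)·!9 = 1·133496 = 133496
  i=1: C(9,1)·!8 = 9·14833 = 133497
  i=2: C(9,2)·!7 = 36·1854 = 66744
Total = 333737.

333737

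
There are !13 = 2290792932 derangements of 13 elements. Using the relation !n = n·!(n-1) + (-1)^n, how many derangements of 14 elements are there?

32071101049

!14 = 14·2290792932 + 1 = 32071101049.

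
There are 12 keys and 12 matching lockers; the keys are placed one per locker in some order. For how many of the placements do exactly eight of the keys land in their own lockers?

Pick the 8 fixed positions: C(12,8) = 495 ways.
The other 4 form a derangement: !4 = 9.
Total: 495 × 9 = 4455.

4455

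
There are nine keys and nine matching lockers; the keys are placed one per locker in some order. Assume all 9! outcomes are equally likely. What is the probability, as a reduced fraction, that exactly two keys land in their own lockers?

103/560

Favorable outcomes: C(9,2)·!7 = 36·1854 = 66744.
Total outcomes: 9! = 362880.
Probability = 66744/362880 = 103/560.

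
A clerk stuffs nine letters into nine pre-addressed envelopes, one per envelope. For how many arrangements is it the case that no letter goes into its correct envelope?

133496

By inclusion-exclusion, !9 = Σ (-1)^k · 9!/k! for k=0..9
= 9! - 9!/1! + 9!/2! - 9!/3! + 9!/4! - 9!/5! + 9!/6! - 9!/7! + 9!/8! - 9!/9!
= 362880 - 362880 + 181440 - 60480 + 15120 - 3024 + 504 - 72 + 9 - 1
= 133496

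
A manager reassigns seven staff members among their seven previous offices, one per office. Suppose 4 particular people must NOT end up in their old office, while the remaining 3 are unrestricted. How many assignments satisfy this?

2790

Let A_j be the event that the j-th constrained one is fixed. By inclusion-exclusion over the 4 events:
Σ_{j=0}^{4} (-1)^j C(4,j)(7-j)!
= C(4,0)·7! - C(4,1)·6! + C(4,2)·5! - C(4,3)·4! + C(4,4)·3!
= 5040 - 2880 + 720 - 96 + 6
= 2790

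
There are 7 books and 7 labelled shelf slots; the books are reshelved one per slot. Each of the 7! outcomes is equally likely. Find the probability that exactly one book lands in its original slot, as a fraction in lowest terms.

Favorable outcomes: C(7,1)·!6 = 7·265 = 1855.
Total outcomes: 7! = 5040.
Probability = 1855/5040 = 53/144.

53/144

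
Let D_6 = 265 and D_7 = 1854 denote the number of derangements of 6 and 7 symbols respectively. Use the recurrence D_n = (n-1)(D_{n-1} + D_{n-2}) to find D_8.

14833

D_8 = (8-1)·(D_7 + D_6) = 7·(1854 + 265) = 7·2119 = 14833.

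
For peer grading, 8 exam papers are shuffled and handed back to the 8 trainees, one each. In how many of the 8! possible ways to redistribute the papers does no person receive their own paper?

Recurrence: !8 = 8·!7 + (-1)^8.
!8 = 8·1854 + 1 = 14833

14833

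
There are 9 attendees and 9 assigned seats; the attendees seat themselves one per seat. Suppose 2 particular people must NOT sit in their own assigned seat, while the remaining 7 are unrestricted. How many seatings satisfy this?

287280

Inclusion-exclusion on the 2 forbidden self-matches:
Σ_{j=0}^{2} (-1)^j C(2,j)(9-j)!
= C(2,0)·9! - C(2,1)·8! + C(2,2)·7!
= 362880 - 80640 + 5040
= 287280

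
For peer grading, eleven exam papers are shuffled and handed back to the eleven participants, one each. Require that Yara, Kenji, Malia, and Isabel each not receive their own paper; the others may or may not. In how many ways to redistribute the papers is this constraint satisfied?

27422640

Let A_j be the event that the j-th constrained one is fixed. By inclusion-exclusion over the 4 events:
Σ_{j=0}^{4} (-1)^j C(4,j)(11-j)!
= C(4,0)·11! - C(4,1)·10! + C(4,2)·9! - C(4,3)·8! + C(4,4)·7!
= 39916800 - 14515200 + 2177280 - 161280 + 5040
= 27422640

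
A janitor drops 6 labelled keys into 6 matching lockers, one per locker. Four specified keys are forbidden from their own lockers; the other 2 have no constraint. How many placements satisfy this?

362

Let A_j be the event that the j-th constrained one is fixed. By inclusion-exclusion over the 4 events:
Σ_{j=0}^{4} (-1)^j C(4,j)(6-j)!
= C(4,0)·6! - C(4,1)·5! + C(4,2)·4! - C(4,3)·3! + C(4,4)·2!
= 720 - 480 + 144 - 24 + 2
= 362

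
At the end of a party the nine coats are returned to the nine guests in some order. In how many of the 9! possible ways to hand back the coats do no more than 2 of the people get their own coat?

333737

Sum C(9,i)·!(9-i) for i = 0..2:
  i=0: C(9,0)·!9 = 1·133496 = 133496
  i=1: C(9,1)·!8 = 9·14833 = 133497
  i=2: C(9,2)·!7 = 36·1854 = 66744
Total = 333737.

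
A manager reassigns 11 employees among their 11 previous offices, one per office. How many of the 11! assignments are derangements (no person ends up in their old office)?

The subfactorial !11 = [11!/e] (nearest integer).
11! = 39916800, and 39916800/e ≈ 14684570.08, so !11 = 14684570.

14684570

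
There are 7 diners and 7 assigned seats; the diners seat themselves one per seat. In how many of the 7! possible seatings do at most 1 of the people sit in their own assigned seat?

# with exactly i fixed is C(7,i)·!(7-i); sum over i=0..1:
  i=0: C(7,0)·!7 = 1·1854 = 1854
  i=1: C(7,1)·!6 = 7·265 = 1855
Total = 3709.

3709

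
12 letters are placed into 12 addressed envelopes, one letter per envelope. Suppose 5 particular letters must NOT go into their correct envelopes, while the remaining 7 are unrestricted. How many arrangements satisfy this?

312273360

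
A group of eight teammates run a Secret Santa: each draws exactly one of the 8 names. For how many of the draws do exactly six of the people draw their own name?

Choose which 6 of the 8 are fixed: C(8,6) = 28.
The remaining 2 must be deranged: !2 = 1.
Total: 28 × 1 = 28.

28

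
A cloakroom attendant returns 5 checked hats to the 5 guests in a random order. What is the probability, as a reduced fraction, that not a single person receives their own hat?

11/30

Favorable outcomes: !5 = 44.
Total outcomes: 5! = 120.
Probability = 44/120 = 11/30.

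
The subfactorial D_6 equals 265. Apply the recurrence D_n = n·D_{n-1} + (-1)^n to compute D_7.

D_7 = 7·265 - 1 = 1854.

1854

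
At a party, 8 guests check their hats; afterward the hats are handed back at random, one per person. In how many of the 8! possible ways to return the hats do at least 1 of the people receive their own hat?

# with exactly i fixed is C(8,i)·!(8-i); sum over i=1..8:
  i=1: C(8,1)·!7 = 8·1854 = 14832
  i=2: C(8,2)·!6 = 28·265 = 7420
  i=3: C(8,3)·!5 = 56·44 = 2464
  i=4: C(8,4)·!4 = 70·9 = 630
  i=5: C(8,5)·!3 = 56·2 = 112
  i=6: C(8,6)·!2 = 28·1 = 28
  i=7: C(8,7)·!1 = 8·0 = 0
  i=8: C(8,8)·!0 = 1·1 = 1
Total = 25487.

25487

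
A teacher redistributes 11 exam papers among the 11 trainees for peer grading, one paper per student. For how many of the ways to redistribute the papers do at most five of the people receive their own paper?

39893116

# with exactly i fixed is C(11,i)·!(11-i); sum over i=0..5:
  i=0: C(11,0)·!11 = 1·14684570 = 14684570
  i=1: C(11,1)·!10 = 11·1334961 = 14684571
  i=2: C(11,2)·!9 = 55·133496 = 7342280
  i=3: C(11,3)·!8 = 165·14833 = 2447445
  i=4: C(11,4)·!7 = 330·1854 = 611820
  i=5: C(11,5)·!6 = 462·265 = 122430
Total = 39893116.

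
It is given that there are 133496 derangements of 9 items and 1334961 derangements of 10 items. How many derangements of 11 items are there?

14684570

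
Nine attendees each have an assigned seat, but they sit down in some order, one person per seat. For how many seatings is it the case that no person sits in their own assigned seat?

133496

The subfactorial !9 = [9!/e] (nearest integer).
9! = 362880, and 362880/e ≈ 133496.09, so !9 = 133496.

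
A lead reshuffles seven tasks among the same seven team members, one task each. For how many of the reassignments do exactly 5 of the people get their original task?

Choose which 5 of the 7 are fixed: C(7,5) = 21.
The remaining 2 must be deranged: !2 = 1.
Total: 21 × 1 = 21.

21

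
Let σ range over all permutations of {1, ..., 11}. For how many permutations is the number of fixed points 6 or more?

# with exactly i fixed is C(11,i)·!(11-i); sum over i=6..11:
  i=6: C(11,6)·!5 = 462·44 = 20328
  i=7: C(11,7)·!4 = 330·9 = 2970
  i=8: C(11,8)·!3 = 165·2 = 330
  i=9: C(11,9)·!2 = 55·1 = 55
  i=10: C(11,10)·!1 = 11·0 = 0
  i=11: C(11,11)·!0 = 1·1 = 1
Total = 23684.

23684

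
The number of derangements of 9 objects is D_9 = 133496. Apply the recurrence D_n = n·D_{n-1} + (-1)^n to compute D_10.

1334961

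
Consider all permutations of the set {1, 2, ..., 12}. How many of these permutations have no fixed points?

Recurrence: !12 = 11·(!11 + !10).
!12 = 11·(14684570 + 1334961) = 11·16019531 = 176214841

176214841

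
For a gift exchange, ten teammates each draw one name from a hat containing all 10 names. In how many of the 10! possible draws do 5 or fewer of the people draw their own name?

3626624

# with exactly i fixed is C(10,i)·!(10-i); sum over i=0..5:
  i=0: C(10,0)·!10 = 1·1334961 = 1334961
  i=1: C(10,1)·!9 = 10·133496 = 1334960
  i=2: C(10,2)·!8 = 45·14833 = 667485
  i=3: C(10,3)·!7 = 120·1854 = 222480
  i=4: C(10,4)·!6 = 210·265 = 55650
  i=5: C(10,5)·!5 = 252·44 = 11088
Total = 3626624.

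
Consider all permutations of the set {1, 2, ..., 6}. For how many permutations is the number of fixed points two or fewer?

664

# with exactly i fixed is C(6,i)·!(6-i); sum over i=0..2:
  i=0: C(6,0)·!6 = 1·265 = 265
  i=1: C(6,1)·!5 = 6·44 = 264
  i=2: C(6,2)·!4 = 15·9 = 135
Total = 664.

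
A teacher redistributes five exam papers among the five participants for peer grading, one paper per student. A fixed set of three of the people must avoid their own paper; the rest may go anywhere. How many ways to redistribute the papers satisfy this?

Let A_j be the event that the j-th constrained one is fixed. By inclusion-exclusion over the 3 events:
Σ_{j=0}^{3} (-1)^j C(3,j)(5-j)!
= C(3,0)·5! - C(3,1)·4! + C(3,2)·3! - C(3,3)·2!
= 120 - 72 + 18 - 2
= 64

64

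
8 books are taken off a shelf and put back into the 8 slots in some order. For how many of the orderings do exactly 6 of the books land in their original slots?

Choose which 6 of the 8 are fixed: C(8,6) = 28.
The other 2 form a derangement: !2 = 1.
Total: 28 × 1 = 28.

28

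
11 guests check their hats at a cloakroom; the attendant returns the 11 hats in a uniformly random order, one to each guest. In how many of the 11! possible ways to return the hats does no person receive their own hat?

The number of derangements of 11 is !11 = Σ_{k=0}^{11} (-1)^k·11!/k!
= 11! - 11!/1! + 11!/2! - 11!/3! + 11!/4! - 11!/5! + 11!/6! - 11!/7! + 11!/8! - 11!/9! + 11!/10! - 11!/11!
= 39916800 - 39916800 + 19958400 - 6652800 + 1663200 - 332640 + 55440 - 7920 + 990 - 110 + 11 - 1
= 14684570

14684570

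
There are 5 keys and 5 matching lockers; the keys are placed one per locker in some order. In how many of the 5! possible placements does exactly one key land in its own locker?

45

Choose which one of the 5 is fixed: C(5,1) = 5.
The other 4 form a derangement: !4 = 9.
Total: 5 × 9 = 45.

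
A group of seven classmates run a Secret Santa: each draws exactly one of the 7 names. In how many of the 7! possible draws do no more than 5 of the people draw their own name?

# with exactly i fixed is C(7,i)·!(7-i); sum over i=0..5:
  i=0: C(7,0)·!7 = 1·1854 = 1854
  i=1: C(7,1)·!6 = 7·265 = 1855
  i=2: C(7,2)·!5 = 21·44 = 924
  i=3: C(7,3)·!4 = 35·9 = 315
  i=4: C(7,4)·!3 = 35·2 = 70
  i=5: C(7,5)·!2 = 21·1 = 21
Total = 5039.

5039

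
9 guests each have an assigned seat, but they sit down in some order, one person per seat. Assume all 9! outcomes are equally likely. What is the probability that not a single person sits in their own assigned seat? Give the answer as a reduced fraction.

Favorable outcomes: !9 = 133496.
Total outcomes: 9! = 362880.
Probability = 133496/362880 = 16687/45360.

16687/45360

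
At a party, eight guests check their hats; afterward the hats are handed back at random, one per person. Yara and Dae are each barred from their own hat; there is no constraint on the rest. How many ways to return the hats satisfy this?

30960

Inclusion-exclusion on the 2 forbidden self-matches:
Σ_{j=0}^{2} (-1)^j C(2,j)(8-j)!
= C(2,0)·8! - C(2,1)·7! + C(2,2)·6!
= 40320 - 10080 + 720
= 30960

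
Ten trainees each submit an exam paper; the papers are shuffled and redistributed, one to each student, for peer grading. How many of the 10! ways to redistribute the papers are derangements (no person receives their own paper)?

1334961

The subfactorial !10 = [10!/e] (nearest integer).
10! = 3628800, and 3628800/e ≈ 1334960.92, so !10 = 1334961.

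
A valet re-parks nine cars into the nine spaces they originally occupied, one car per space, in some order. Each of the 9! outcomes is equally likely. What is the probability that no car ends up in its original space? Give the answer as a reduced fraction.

Favorable outcomes: !9 = 133496.
Total outcomes: 9! = 362880.
Probability = 133496/362880 = 16687/45360.

16687/45360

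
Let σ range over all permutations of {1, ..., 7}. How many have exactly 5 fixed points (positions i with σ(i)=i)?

Choose which 5 of the 7 are fixed: C(7,5) = 21.
The remaining 2 must be deranged: !2 = 1.
Total: 21 × 1 = 21.

21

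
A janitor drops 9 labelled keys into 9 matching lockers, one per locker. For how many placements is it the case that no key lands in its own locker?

133496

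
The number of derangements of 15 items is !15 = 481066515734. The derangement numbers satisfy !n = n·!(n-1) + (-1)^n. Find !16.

!16 = 16·481066515734 + 1 = 7697064251745.

7697064251745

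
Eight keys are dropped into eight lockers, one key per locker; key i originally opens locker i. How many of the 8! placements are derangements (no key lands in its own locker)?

14833

!8 is the nearest integer to 8!/e.
8! = 40320, and 40320/e ≈ 14832.90, so !8 = 14833.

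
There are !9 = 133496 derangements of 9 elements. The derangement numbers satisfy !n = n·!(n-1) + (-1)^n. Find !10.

!10 = 10·133496 + 1 = 1334961.

1334961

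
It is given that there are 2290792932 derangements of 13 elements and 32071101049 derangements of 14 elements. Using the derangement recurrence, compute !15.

481066515734

!15 = (15-1)·(!14 + !13) = 14·(32071101049 + 2290792932) = 14·34361893981 = 481066515734.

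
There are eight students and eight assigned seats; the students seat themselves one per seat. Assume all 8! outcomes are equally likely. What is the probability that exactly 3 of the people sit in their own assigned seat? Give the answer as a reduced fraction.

Favorable outcomes: C(8,3)·!5 = 56·44 = 2464.
Total outcomes: 8! = 40320.
Probability = 2464/40320 = 11/180.

11/180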